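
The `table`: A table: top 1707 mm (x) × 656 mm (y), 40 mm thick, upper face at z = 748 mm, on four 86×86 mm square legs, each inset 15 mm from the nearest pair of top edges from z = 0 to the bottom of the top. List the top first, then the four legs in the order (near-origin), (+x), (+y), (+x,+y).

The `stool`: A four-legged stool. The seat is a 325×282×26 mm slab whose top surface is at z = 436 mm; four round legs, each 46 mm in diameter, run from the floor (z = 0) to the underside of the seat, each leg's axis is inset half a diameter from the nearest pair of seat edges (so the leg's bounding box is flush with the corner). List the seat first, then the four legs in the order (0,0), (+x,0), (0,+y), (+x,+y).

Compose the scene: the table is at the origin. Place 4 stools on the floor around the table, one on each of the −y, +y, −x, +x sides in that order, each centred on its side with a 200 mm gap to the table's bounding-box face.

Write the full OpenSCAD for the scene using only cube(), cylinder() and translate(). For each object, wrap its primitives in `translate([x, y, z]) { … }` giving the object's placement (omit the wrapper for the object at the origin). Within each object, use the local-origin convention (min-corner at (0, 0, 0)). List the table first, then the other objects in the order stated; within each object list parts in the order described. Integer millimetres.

translate([0, 0, 708]) cube([1707, 656, 40]);
translate([15, 15, 0]) cube([86, 86, 708]);
translate([1606, 15, 0]) cube([86, 86, 708]);
translate([15, 555, 0]) cube([86, 86, 708]);
translate([1606, 555, 0]) cube([86, 86, 708]);
translate([691, -482, 0]) {
  translate([0, 0, 410]) cube([325, 282, 26]);
  translate([23, 23, 0]) cylinder(h = 410, r = 23);
  translate([302, 23, 0]) cylinder(h = 410, r = 23);
  translate([23, 259, 0]) cylinder(h = 410, r = 23);
  translate([302, 259, 0]) cylinder(h = 410, r = 23);
}
translate([691, 856, 0]) {
  translate([0, 0, 410]) cube([325, 282, 26]);
  translate([23, 23, 0]) cylinder(h = 410, r = 23);
  translate([302, 23, 0]) cylinder(h = 410, r = 23);
  translate([23, 259, 0]) cylinder(h = 410, r = 23);
  translate([302, 259, 0]) cylinder(h = 410, r = 23);
}
translate([-525, 187, 0]) {
  translate([0, 0, 410]) cube([325, 282, 26]);
  translate([23, 23, 0]) cylinder(h = 410, r = 23);
  translate([302, 23, 0]) cylinder(h = 410, r = 23);
  translate([23, 259, 0]) cylinder(h = 410, r = 23);
  translate([302, 259, 0]) cylinder(h = 410, r = 23);
}
translate([1907, 187, 0]) {
  translate([0, 0, 410]) cube([325, 282, 26]);
  translate([23, 23, 0]) cylinder(h = 410, r = 23);
  translate([302, 23, 0]) cylinder(h = 410, r = 23);
  translate([23, 259, 0]) cylinder(h = 410, r = 23);
  translate([302, 259, 0]) cylinder(h = 410, r = 23);
}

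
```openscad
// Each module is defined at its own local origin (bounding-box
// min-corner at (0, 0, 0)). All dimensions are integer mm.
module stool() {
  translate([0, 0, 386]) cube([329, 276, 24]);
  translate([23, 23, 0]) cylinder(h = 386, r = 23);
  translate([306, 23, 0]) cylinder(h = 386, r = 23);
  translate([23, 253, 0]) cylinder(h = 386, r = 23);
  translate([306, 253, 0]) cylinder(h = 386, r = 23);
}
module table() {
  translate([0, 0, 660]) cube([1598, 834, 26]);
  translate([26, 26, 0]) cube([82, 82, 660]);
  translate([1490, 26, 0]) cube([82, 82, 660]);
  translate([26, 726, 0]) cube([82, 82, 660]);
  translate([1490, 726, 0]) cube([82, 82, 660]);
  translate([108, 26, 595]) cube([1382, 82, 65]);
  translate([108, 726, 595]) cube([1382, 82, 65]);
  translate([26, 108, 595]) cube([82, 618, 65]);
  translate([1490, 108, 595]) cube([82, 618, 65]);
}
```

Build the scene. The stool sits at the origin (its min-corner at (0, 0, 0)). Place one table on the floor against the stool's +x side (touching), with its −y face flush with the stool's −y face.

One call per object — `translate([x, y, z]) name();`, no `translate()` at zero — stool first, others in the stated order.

stool();
translate([329, 0, 0]) table();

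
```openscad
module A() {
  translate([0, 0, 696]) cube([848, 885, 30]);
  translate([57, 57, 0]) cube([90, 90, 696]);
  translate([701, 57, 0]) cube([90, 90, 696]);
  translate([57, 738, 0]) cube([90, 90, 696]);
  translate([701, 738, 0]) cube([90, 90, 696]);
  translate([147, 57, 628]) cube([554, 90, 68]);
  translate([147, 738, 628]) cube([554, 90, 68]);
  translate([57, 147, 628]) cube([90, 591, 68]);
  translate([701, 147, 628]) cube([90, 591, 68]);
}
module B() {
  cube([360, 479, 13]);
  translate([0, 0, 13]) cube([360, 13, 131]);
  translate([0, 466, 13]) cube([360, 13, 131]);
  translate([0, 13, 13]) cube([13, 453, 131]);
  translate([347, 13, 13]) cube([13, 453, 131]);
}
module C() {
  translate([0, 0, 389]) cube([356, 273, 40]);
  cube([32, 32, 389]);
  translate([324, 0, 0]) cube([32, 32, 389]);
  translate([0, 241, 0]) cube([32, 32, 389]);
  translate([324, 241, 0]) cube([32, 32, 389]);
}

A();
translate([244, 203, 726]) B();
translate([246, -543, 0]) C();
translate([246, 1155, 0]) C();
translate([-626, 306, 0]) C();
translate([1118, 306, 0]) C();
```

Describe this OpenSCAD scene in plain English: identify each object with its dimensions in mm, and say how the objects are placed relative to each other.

A is a table with a 848×885 mm rectangular top, 30 mm thick, top surface at z = 726 mm, supported by four 90×90 mm square legs, each inset 57 mm from the nearest pair of top edges, running from the floor. Four apron rails, 90 mm thick and 68 mm tall, run between adjacent legs with their top edges flush with the underside of the top and their outer faces flush with the legs' outer faces.

B is an open-topped rectangular box: outside dimensions 360×479×144 mm, with a uniform wall and base thickness of 13 mm. The base is a full 360×479 slab on the floor; four walls sit on top of the base. The front and back walls (the −y and +y sides) span the full width; the two side walls fit between them.

C is a four-legged stool. The seat is a 356×273×40 mm slab whose top surface is at z = 429 mm; four square legs, each 32×32 mm in cross-section, run from the floor (z = 0) to the underside of the seat, each flush with a corner of the seat.

The open box is on top of the table, centred. Four stools sit around the table at the −y, +y, −x, +x sides.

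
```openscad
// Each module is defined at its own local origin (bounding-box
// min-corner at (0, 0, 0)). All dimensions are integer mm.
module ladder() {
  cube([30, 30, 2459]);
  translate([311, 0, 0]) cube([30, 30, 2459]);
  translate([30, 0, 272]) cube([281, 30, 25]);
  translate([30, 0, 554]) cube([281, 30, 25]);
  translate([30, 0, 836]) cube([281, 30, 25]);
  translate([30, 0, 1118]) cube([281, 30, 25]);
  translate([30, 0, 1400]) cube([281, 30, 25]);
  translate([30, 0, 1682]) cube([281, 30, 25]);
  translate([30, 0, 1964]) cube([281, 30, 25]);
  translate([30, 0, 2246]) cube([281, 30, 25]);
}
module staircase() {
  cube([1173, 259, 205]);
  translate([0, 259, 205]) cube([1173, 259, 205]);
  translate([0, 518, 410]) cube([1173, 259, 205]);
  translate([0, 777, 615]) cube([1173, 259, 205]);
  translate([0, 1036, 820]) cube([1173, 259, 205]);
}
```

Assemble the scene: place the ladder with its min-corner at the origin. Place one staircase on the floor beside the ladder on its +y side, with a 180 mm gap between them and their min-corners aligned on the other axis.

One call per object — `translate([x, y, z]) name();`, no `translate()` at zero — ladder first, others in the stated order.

ladder();
translate([0, 210, 0]) staircase();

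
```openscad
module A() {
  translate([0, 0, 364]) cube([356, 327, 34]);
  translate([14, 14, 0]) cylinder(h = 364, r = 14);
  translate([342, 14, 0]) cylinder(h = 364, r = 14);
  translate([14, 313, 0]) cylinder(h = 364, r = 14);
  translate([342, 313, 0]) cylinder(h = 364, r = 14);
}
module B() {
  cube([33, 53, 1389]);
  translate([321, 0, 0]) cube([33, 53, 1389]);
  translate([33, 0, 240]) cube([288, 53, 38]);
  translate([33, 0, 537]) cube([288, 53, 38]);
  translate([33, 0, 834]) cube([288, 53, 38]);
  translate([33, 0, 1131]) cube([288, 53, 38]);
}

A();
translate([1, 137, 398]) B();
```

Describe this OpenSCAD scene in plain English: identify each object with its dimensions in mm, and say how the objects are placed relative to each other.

A is a four-legged stool. The seat is 356×327 mm, 34 mm thick, top at z = 398 mm. It stands on four round legs, each 28 mm in diameter, from z = 0 to the seat underside, each leg's axis is inset half a diameter from the nearest pair of seat edges (so the leg's bounding box is flush with the corner).

B is a straight ladder. Two 33×53 mm vertical rails, 1389 mm tall, stand 354 mm apart (outside-to-outside) with their front faces coplanar on the −y side. 4 rungs, each 53 mm deep and 38 mm tall, span between the inner faces of the rails, front faces flush with the rails. The lowest rung's underside is at z = 240 mm and rungs are spaced 297 mm apart (underside to underside).

The ladder is on top of the stool, centred.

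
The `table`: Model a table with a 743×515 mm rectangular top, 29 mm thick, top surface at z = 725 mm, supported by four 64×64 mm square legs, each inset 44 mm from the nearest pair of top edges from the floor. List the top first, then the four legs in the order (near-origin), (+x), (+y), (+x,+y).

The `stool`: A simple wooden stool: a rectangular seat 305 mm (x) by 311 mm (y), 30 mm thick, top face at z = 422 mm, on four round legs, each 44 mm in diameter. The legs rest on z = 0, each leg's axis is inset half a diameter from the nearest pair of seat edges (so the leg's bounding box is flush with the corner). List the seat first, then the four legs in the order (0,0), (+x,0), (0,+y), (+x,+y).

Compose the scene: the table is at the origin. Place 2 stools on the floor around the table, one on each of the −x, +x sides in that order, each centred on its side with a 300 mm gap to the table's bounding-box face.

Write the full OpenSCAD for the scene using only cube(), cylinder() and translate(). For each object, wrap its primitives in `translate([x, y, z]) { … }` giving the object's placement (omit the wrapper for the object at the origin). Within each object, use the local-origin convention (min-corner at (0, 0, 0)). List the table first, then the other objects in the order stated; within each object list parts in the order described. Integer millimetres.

translate([0, 0, 696]) cube([743, 515, 29]);
translate([44, 44, 0]) cube([64, 64, 696]);
translate([635, 44, 0]) cube([64, 64, 696]);
translate([44, 407, 0]) cube([64, 64, 696]);
translate([635, 407, 0]) cube([64, 64, 696]);
translate([-605, 102, 0]) {
  translate([0, 0, 392]) cube([305, 311, 30]);
  translate([22, 22, 0]) cylinder(h = 392, r = 22);
  translate([283, 22, 0]) cylinder(h = 392, r = 22);
  translate([22, 289, 0]) cylinder(h = 392, r = 22);
  translate([283, 289, 0]) cylinder(h = 392, r = 22);
}
translate([1043, 102, 0]) {
  translate([0, 0, 392]) cube([305, 311, 30]);
  translate([22, 22, 0]) cylinder(h = 392, r = 22);
  translate([283, 22, 0]) cylinder(h = 392, r = 22);
  translate([22, 289, 0]) cylinder(h = 392, r = 22);
  translate([283, 289, 0]) cylinder(h = 392, r = 22);
}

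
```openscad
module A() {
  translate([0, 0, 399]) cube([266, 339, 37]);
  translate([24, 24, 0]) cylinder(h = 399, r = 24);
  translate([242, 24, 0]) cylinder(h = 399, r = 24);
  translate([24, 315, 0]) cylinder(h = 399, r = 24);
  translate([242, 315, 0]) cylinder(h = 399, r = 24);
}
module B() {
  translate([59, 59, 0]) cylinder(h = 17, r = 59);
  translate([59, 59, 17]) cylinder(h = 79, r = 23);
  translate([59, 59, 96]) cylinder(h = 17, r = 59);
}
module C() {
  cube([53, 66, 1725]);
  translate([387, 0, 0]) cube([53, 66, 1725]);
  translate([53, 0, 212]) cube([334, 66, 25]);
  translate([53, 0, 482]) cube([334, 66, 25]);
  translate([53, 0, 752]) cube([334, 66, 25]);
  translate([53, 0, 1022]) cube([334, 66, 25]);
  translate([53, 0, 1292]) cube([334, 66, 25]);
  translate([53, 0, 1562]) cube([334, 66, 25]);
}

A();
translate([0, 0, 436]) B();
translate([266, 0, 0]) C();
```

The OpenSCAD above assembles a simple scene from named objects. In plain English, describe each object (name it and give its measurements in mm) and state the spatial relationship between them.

A is a four-legged stool. The seat is 266×339 mm, 37 mm thick, top at z = 436 mm. It stands on four round legs, each 48 mm in diameter, from z = 0 to the seat underside, each leg's axis is inset half a diameter from the nearest pair of seat edges (so the leg's bounding box is flush with the corner).

B is a spool: two coaxial disc flanges of radius 59 mm and thickness 17 mm, joined by a core cylinder of radius 23 mm and height 79 mm. The lower flange rests on z = 0 and the three cylinders share a vertical axis.

C is a straight ladder. Two 53×66 mm vertical rails, 1725 mm tall, stand 440 mm apart (outside-to-outside) with their front faces coplanar on the −y side. 6 rungs, each 66 mm deep and 25 mm tall, span between the inner faces of the rails, front faces flush with the rails. The lowest rung's underside is at z = 212 mm and rungs are spaced 270 mm apart (underside to underside).

The spool is on top of the stool. The ladder is against the stool's +x side, with their −y faces flush.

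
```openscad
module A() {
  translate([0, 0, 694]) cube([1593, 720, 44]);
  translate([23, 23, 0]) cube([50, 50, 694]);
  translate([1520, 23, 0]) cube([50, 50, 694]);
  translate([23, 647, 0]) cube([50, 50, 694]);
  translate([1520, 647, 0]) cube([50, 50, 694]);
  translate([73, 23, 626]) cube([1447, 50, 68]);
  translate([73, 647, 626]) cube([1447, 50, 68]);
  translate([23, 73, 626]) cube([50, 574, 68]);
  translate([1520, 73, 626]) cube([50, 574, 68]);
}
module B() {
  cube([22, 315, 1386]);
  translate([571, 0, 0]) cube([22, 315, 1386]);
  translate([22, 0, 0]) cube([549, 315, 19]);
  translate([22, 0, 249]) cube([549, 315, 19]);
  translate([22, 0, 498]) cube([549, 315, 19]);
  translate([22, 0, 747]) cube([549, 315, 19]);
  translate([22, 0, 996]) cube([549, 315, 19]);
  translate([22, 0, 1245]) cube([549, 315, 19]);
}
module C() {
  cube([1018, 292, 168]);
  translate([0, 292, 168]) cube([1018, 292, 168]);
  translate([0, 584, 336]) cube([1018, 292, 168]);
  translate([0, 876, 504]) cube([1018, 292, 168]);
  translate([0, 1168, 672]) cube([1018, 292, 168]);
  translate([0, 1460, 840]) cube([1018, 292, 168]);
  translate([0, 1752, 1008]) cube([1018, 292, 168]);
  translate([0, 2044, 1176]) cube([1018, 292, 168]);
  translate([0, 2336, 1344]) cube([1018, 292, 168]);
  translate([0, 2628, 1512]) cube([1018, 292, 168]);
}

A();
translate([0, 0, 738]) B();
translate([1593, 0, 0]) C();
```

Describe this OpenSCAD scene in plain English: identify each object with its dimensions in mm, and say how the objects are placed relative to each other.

A is a table: top 1593 mm (x) × 720 mm (y), 44 mm thick, upper face at z = 738 mm, on four 50×50 mm square legs, each inset 23 mm from the nearest pair of top edges, running from z = 0 to the bottom of the top. Four apron rails, 50 mm thick and 68 mm tall, run between adjacent legs with their top edges flush with the underside of the top and their outer faces flush with the legs' outer faces.

B is a bookshelf 593 mm wide overall, 315 mm deep and 1386 mm tall. The two sides are 22 mm thick vertical panels. 6 horizontal shelves of 19 mm thickness span between the inner faces of the sides; the lowest shelf sits on the floor and shelves are stacked with a clear vertical gap of 230 mm between each pair.

C is a run of 10 identical solid stair steps. Each tread is 1018×292 mm and each step block is 168 mm high. Step 1 rests on the floor; step k is offset from step 1 by (k−1)×292 mm in y and (k−1)×168 mm in z.

The bookshelf is on top of the table. The staircase is against the table's +x side, with their −y faces flush.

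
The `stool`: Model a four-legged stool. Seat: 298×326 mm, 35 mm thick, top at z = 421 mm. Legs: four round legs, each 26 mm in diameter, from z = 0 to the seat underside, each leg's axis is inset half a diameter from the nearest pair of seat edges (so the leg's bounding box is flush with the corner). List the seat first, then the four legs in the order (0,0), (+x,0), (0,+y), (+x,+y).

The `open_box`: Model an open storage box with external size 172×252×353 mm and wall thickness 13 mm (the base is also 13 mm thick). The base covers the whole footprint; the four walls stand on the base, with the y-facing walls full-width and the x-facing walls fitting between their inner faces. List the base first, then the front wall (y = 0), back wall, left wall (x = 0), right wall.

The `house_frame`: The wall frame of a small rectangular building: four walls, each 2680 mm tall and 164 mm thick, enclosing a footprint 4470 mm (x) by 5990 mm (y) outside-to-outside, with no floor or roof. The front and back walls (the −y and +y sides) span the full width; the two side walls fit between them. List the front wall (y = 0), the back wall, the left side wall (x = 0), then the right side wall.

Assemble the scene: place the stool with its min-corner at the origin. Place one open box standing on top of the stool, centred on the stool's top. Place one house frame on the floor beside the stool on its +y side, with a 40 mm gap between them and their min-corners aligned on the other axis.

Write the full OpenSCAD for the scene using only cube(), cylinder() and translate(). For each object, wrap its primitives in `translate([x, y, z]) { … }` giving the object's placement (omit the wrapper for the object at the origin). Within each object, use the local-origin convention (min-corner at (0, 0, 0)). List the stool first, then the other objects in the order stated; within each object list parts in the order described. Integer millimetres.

translate([0, 0, 386]) cube([298, 326, 35]);
translate([13, 13, 0]) cylinder(h = 386, r = 13);
translate([285, 13, 0]) cylinder(h = 386, r = 13);
translate([13, 313, 0]) cylinder(h = 386, r = 13);
translate([285, 313, 0]) cylinder(h = 386, r = 13);
translate([63, 37, 421]) {
  cube([172, 252, 13]);
  translate([0, 0, 13]) cube([172, 13, 340]);
  translate([0, 239, 13]) cube([172, 13, 340]);
  translate([0, 13, 13]) cube([13, 226, 340]);
  translate([159, 13, 13]) cube([13, 226, 340]);
}
translate([0, 366, 0]) {
  cube([4470, 164, 2680]);
  translate([0, 5826, 0]) cube([4470, 164, 2680]);
  translate([0, 164, 0]) cube([164, 5662, 2680]);
  translate([4306, 164, 0]) cube([164, 5662, 2680]);
}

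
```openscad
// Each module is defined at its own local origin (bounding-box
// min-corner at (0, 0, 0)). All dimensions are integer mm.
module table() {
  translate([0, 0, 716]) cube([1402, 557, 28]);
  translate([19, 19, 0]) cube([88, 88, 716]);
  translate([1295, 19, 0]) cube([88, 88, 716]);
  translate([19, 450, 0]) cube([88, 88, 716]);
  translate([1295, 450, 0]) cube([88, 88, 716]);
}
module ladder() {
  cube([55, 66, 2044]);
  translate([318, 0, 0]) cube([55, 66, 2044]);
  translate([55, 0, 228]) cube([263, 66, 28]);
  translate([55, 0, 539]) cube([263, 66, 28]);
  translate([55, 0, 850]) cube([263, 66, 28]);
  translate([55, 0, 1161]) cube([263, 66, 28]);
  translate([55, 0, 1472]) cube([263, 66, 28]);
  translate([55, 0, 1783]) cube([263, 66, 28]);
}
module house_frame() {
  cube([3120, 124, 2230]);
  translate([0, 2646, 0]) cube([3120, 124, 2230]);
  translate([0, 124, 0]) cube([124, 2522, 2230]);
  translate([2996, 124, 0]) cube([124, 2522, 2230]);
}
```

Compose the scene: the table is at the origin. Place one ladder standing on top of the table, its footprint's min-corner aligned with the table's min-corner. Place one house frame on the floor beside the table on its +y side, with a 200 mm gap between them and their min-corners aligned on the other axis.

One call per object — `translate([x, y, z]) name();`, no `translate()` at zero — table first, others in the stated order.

table();
translate([0, 0, 744]) ladder();
translate([0, 757, 0]) house_frame();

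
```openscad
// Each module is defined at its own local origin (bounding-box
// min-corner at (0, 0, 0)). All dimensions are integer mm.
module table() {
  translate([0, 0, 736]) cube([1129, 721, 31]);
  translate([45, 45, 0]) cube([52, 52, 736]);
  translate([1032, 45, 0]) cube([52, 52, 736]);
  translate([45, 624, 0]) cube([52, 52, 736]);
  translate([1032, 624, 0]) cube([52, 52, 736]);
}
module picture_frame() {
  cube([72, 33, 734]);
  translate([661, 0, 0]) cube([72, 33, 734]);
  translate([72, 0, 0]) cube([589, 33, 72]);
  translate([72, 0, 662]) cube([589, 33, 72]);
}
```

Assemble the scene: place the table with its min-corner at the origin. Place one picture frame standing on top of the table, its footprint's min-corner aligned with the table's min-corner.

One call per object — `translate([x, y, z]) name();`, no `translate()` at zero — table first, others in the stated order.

table();
translate([0, 0, 767]) picture_frame();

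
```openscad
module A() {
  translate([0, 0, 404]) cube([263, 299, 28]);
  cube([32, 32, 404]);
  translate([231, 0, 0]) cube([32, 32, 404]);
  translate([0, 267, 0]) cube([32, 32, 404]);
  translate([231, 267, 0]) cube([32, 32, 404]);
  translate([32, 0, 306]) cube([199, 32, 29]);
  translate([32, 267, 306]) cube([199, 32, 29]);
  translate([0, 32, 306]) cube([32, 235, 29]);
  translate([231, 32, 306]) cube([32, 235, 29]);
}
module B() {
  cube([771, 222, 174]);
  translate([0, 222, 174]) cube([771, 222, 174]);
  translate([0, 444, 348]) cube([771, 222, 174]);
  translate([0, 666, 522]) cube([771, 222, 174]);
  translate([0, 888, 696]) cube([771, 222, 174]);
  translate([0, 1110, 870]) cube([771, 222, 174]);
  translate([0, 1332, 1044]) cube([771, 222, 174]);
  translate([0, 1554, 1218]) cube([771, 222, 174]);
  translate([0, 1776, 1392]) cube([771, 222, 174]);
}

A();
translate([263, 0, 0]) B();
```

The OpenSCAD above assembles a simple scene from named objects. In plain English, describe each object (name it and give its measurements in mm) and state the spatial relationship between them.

A is a simple wooden stool: a rectangular seat 263 mm (x) by 299 mm (y), 28 mm thick, top face at z = 432 mm, on four square legs, each 32×32 mm in cross-section. The legs rest on z = 0, each flush with a corner of the seat. Four stretchers, 32 mm wide and 29 mm tall, connect adjacent legs with their undersides at z = 306 mm, each running between the inner faces of the legs it joins and aligned with the legs' outer faces on the other axis.

B is a run of 9 identical solid stair steps. Each tread is 771×222 mm and each step block is 174 mm high. Step 1 rests on the floor; step k is offset from step 1 by (k−1)×222 mm in y and (k−1)×174 mm in z.

The staircase is against the stool's +x side, with their −y faces flush.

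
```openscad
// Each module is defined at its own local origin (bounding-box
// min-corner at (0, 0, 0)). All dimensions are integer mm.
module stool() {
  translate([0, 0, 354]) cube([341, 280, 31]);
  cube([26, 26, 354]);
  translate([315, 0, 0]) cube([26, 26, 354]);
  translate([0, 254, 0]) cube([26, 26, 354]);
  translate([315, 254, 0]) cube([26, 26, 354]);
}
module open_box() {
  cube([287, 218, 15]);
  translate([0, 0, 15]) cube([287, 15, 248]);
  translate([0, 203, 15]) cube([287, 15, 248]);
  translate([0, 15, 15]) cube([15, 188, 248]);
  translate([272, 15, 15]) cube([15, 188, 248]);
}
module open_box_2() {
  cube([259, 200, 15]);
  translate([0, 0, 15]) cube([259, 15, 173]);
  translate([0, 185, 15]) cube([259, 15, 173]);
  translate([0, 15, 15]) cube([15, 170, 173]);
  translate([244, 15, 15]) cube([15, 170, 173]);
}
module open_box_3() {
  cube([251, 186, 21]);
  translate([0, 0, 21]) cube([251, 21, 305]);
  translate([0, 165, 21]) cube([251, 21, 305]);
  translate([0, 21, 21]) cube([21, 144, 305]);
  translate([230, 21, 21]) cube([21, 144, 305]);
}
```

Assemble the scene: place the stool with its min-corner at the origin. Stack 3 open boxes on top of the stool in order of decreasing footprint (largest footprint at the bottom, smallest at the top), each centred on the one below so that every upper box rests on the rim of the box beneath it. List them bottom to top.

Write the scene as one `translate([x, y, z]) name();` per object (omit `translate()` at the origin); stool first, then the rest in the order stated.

stool();
translate([27, 31, 385]) open_box();
translate([41, 40, 648]) open_box_2();
translate([45, 47, 836]) open_box_3();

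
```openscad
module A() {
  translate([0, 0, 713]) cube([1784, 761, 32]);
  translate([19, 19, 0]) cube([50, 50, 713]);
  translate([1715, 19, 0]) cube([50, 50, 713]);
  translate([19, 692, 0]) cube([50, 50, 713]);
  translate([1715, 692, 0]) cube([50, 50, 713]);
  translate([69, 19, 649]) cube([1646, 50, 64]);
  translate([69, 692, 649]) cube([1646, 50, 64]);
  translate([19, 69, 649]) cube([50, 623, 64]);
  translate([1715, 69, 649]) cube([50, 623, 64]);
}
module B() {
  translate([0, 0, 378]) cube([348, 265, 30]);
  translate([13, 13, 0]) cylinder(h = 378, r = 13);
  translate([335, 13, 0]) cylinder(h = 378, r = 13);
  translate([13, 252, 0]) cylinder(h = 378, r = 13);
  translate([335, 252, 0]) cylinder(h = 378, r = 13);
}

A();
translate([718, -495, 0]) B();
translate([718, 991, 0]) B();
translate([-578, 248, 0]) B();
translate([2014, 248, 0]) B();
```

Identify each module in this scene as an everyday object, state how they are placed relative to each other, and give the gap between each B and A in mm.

Each stool's nearest face is 230 mm from the table's bounding box.

A is a table. B is a stool. Four stools sit around the table at the −y, +y, −x, +x sides. The gap between each stool and the table is 230 mm.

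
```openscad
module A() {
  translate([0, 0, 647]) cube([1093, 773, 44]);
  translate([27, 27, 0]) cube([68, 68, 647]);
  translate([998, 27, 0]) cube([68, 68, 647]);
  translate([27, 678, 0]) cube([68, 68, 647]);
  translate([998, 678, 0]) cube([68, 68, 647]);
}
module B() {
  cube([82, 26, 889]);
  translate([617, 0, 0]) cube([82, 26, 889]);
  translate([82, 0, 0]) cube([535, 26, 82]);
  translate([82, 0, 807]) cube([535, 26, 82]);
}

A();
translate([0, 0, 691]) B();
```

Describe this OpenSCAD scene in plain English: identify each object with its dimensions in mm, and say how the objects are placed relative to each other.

A is a table with a 1093×773 mm rectangular top, 44 mm thick, top surface at z = 691 mm, supported by four 68×68 mm square legs, each inset 27 mm from the nearest pair of top edges, running from the floor.

B is a rectangular picture frame lying in the x–z plane (depth along y). The opening is 535 mm wide (x) by 725 mm tall (z), surrounded by a border 82 mm wide on all four sides. The frame is 26 mm deep and is made of two full-height vertical stiles with two horizontal rails fitted between them.

The picture frame is on top of the table.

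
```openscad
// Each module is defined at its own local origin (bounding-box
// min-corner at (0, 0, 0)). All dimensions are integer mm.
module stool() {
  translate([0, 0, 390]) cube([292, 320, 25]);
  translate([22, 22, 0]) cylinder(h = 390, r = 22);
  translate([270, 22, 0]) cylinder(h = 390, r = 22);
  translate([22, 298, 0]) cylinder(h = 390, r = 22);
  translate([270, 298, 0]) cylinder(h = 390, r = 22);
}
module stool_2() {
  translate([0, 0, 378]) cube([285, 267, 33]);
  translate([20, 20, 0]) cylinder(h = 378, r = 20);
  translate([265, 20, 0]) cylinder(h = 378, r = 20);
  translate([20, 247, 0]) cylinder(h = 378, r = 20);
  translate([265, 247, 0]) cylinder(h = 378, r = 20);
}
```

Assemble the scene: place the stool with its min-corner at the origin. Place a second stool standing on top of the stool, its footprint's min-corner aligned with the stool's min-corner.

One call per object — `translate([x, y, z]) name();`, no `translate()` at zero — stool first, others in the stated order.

stool();
translate([0, 0, 415]) stool_2();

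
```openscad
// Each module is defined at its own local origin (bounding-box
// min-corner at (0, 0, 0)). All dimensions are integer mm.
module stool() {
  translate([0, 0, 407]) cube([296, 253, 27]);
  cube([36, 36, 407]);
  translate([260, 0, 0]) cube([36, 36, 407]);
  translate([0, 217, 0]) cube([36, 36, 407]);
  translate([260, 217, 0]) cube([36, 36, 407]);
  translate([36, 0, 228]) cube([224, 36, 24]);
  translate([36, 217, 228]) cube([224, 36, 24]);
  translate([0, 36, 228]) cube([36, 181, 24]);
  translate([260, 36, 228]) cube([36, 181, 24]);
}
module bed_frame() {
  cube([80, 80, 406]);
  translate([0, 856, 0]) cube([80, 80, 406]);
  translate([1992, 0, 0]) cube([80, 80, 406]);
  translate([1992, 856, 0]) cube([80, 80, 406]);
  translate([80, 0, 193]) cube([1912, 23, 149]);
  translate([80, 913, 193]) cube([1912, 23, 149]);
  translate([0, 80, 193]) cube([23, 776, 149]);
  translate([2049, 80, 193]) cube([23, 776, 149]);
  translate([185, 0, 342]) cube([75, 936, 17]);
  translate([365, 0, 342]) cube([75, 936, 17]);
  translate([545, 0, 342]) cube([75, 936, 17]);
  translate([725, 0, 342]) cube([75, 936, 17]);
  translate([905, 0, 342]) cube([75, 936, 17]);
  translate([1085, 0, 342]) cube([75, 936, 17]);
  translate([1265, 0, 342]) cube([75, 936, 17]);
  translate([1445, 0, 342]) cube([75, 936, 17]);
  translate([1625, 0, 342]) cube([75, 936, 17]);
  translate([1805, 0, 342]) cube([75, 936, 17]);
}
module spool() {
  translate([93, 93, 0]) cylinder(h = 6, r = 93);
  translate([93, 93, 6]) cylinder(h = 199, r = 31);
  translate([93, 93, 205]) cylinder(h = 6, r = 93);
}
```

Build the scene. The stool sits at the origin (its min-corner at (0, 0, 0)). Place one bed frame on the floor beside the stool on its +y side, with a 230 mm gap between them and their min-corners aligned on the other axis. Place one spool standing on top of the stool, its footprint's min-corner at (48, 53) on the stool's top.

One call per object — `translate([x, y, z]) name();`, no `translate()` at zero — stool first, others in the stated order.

stool();
translate([0, 483, 0]) bed_frame();
translate([48, 53, 434]) spool();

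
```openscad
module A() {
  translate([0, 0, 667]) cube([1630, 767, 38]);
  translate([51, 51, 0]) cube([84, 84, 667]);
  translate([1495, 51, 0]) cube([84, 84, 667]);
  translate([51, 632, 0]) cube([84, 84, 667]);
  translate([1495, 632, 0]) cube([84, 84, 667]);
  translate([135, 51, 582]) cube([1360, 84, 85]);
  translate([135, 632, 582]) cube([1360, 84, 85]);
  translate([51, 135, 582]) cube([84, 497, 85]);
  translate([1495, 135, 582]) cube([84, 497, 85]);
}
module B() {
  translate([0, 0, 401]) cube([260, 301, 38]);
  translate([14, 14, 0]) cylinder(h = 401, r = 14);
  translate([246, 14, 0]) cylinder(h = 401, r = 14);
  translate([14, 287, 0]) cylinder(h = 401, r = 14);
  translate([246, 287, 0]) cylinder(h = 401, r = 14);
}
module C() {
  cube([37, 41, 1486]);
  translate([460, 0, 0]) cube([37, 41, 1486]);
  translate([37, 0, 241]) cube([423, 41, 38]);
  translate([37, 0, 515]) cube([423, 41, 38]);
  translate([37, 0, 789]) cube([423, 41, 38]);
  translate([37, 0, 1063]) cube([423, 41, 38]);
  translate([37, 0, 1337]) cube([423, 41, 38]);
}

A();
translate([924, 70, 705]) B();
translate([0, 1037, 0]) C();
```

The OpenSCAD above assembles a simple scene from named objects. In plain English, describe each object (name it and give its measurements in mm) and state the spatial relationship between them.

A is a rectangular dining table. The top is 1630×767×38 mm with its upper surface at z = 705 mm. It stands on four 84×84 mm square legs, each inset 51 mm from the nearest pair of top edges, running from the floor to the underside of the top. Four apron rails, 84 mm thick and 85 mm tall, run between adjacent legs with their top edges flush with the underside of the top and their outer faces flush with the legs' outer faces.

B is a four-legged stool. The seat is a 260×301×38 mm slab whose top surface is at z = 439 mm; four round legs, each 28 mm in diameter, run from the floor (z = 0) to the underside of the seat, each leg's axis is inset half a diameter from the nearest pair of seat edges (so the leg's bounding box is flush with the corner).

C is a wooden ladder with two side rails of 37×41 mm section and 1486 mm height, set 497 mm apart overall. Between them run 5 rectangular rungs (41 mm deep, 38 mm thick), front faces flush with the rails' −y face. The bottom of the first rung is 241 mm above the floor and each subsequent rung is 274 mm higher than the one below.

The stool is on top of the table. The ladder is on the floor beside the table on its +y side.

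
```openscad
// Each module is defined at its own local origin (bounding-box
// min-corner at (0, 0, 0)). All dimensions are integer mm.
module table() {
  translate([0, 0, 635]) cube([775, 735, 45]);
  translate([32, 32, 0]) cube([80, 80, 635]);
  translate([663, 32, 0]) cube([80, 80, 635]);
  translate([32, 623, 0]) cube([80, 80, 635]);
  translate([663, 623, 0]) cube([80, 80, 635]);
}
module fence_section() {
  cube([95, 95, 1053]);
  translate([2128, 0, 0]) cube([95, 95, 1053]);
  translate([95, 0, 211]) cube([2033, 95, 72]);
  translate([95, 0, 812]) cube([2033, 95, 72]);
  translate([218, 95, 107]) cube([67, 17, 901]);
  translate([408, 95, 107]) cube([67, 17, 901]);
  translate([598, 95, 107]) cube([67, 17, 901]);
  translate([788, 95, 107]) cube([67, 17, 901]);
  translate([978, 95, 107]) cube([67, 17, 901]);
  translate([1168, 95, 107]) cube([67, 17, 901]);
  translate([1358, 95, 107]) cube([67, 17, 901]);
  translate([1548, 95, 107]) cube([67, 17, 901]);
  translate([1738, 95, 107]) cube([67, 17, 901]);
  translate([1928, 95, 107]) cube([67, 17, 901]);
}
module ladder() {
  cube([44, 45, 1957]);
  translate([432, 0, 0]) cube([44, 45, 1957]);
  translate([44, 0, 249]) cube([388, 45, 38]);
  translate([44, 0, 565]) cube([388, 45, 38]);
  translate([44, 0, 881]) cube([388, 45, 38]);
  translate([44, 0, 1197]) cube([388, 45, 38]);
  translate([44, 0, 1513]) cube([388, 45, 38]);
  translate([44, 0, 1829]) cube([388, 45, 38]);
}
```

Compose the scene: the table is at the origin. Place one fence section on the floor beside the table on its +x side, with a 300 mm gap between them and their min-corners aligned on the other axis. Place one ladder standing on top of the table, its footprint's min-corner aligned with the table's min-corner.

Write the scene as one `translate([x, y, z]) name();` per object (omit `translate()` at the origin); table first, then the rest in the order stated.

table();
translate([1075, 0, 0]) fence_section();
translate([0, 0, 680]) ladder();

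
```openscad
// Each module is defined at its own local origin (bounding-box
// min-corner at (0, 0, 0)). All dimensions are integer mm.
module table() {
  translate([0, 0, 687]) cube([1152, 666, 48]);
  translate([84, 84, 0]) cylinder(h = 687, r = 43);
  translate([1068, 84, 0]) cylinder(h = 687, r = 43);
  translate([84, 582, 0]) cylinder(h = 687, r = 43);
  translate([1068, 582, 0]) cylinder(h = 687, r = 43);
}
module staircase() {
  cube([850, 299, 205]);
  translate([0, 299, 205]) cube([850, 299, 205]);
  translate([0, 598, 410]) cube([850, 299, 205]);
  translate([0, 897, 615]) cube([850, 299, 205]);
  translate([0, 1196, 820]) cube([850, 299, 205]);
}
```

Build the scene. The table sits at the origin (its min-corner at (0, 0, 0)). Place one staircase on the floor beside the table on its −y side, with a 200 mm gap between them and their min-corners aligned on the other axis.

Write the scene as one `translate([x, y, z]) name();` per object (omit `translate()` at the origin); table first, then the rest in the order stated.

table();
translate([0, -1695, 0]) staircase();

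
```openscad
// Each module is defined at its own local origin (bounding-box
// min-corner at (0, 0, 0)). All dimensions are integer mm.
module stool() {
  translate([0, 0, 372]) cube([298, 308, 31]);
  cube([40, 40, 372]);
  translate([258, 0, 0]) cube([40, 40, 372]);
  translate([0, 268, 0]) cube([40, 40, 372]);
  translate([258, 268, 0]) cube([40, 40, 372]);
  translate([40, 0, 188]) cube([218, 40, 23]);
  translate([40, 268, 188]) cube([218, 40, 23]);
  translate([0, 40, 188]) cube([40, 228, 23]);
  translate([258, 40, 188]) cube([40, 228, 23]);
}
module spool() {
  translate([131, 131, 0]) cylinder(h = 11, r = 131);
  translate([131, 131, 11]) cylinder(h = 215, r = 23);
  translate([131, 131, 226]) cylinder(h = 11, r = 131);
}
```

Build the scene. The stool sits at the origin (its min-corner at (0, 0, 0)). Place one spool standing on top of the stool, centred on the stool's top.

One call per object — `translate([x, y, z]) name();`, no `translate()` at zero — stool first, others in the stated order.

stool();
translate([18, 23, 403]) spool();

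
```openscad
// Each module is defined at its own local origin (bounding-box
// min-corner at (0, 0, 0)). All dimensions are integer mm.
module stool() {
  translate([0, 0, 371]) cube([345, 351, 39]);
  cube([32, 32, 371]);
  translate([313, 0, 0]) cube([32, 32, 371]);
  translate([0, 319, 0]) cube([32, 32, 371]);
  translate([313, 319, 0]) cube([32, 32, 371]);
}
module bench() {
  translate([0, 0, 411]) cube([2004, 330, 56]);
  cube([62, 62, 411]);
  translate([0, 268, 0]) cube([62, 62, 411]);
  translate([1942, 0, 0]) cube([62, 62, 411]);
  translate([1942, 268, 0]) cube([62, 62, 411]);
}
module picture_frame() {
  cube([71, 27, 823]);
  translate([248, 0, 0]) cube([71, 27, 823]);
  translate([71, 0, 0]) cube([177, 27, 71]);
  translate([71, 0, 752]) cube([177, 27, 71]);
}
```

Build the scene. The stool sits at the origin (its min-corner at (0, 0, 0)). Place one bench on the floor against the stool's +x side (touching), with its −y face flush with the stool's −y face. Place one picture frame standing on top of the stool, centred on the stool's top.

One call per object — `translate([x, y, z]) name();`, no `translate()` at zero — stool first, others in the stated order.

stool();
translate([345, 0, 0]) bench();
translate([13, 162, 410]) picture_frame();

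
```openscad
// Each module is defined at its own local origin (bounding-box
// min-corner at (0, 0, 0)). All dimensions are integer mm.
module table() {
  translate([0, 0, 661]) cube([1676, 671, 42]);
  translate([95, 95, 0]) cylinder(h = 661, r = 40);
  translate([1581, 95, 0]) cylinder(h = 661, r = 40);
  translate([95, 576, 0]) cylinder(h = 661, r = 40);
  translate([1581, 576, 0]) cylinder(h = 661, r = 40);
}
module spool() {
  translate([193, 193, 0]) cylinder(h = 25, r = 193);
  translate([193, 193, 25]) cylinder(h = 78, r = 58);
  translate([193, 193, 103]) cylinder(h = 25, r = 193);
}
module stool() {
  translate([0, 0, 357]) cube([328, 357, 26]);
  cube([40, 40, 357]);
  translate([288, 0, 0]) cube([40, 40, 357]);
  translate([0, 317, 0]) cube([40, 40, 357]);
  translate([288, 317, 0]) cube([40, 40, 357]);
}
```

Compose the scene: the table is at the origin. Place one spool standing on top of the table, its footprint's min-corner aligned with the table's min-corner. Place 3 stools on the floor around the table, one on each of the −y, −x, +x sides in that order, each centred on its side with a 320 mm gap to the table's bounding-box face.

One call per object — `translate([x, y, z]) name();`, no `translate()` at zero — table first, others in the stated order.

table();
translate([0, 0, 703]) spool();
translate([674, -677, 0]) stool();
translate([-648, 157, 0]) stool();
translate([1996, 157, 0]) stool();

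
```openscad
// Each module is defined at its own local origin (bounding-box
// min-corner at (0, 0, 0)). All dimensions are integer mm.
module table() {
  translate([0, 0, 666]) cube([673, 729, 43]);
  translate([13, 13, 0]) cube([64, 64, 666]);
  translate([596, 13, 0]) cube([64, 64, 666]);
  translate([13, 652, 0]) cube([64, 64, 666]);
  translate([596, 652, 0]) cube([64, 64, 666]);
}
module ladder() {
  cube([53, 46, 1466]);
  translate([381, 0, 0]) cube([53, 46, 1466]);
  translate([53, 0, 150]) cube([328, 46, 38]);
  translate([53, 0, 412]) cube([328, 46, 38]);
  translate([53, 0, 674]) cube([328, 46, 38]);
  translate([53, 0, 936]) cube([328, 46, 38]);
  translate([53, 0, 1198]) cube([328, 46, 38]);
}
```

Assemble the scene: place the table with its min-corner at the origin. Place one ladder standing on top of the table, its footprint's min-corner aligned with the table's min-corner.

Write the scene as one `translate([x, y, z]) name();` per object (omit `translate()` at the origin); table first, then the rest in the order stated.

table();
translate([0, 0, 709]) ladder();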